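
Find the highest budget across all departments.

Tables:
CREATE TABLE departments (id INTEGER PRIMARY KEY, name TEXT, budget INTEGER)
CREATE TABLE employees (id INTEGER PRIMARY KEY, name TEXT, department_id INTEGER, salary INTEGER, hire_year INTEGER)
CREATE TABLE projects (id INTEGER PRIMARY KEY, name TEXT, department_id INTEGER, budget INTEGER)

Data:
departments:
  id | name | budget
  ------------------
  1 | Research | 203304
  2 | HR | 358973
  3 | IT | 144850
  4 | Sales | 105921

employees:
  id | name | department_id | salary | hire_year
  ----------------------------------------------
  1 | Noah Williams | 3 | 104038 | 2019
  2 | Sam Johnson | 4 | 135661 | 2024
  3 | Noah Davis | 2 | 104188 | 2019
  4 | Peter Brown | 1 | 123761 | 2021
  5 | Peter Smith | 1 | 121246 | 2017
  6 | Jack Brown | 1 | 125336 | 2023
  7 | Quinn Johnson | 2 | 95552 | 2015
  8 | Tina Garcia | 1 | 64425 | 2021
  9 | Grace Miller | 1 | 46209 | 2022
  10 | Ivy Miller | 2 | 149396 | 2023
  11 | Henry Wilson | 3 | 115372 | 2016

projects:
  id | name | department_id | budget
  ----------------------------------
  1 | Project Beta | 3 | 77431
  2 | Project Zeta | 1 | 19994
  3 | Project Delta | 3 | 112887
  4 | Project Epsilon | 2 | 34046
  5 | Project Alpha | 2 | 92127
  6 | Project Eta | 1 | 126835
SELECT MAX(budget) FROM departments

Execution result:
358973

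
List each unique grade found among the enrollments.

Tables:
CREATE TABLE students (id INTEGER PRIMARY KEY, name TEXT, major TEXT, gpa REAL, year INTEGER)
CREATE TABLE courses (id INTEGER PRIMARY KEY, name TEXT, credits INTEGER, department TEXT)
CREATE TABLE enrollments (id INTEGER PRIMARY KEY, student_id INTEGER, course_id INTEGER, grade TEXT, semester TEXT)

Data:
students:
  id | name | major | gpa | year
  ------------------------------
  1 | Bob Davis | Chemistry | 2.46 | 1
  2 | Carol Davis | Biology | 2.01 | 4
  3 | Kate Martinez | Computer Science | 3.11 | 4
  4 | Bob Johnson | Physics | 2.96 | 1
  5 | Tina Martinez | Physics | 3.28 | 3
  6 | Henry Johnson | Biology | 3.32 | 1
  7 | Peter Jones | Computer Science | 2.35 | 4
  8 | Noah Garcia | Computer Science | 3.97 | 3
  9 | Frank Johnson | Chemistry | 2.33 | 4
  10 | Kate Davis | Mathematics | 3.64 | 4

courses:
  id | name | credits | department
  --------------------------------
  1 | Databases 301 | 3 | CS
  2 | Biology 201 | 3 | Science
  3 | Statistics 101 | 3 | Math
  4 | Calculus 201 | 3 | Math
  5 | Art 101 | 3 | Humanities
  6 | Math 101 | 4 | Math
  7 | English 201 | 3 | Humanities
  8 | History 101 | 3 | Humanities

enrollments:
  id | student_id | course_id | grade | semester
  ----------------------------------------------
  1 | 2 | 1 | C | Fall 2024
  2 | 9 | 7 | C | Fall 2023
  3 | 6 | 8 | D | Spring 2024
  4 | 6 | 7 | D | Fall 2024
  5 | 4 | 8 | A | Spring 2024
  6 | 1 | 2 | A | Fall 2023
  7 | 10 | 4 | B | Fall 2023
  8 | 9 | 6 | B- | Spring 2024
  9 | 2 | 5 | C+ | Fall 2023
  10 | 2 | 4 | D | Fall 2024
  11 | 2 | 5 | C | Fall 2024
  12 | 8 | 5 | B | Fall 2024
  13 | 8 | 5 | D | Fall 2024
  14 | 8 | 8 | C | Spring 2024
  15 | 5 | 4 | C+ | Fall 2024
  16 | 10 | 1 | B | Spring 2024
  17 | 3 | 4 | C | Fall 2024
SELECT DISTINCT grade FROM enrollments

Execution result:
grade
C
D
A
B
B-
C+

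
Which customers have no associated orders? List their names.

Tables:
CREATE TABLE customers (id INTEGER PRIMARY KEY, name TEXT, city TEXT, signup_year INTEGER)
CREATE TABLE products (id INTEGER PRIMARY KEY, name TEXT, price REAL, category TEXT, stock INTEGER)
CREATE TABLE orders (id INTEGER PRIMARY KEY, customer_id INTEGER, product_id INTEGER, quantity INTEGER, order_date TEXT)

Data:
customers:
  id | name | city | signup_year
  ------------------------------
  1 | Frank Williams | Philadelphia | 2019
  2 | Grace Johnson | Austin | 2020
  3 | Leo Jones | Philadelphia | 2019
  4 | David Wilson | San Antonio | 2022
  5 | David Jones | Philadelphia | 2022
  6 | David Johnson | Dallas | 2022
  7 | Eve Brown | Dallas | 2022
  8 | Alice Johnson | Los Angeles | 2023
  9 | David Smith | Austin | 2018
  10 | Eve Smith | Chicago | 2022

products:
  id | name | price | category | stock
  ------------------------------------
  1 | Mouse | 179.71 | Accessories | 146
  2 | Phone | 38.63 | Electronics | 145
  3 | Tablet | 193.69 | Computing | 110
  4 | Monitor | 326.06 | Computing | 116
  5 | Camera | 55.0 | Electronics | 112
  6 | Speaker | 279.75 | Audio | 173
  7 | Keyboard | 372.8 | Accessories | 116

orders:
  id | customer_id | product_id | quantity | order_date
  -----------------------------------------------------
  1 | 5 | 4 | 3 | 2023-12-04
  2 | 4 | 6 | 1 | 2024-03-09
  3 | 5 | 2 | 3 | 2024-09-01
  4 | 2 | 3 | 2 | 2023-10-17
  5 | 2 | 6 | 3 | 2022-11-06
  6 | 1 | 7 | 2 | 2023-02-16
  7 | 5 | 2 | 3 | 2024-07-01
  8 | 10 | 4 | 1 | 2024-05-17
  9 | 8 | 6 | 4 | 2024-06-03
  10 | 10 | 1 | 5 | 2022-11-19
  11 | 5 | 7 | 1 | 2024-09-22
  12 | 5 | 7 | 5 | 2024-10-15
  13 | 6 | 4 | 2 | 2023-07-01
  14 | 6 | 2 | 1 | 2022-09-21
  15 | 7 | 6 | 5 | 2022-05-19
SELECT p.name FROM customers p LEFT JOIN orders c ON c.customer_id = p.id WHERE c.id IS NULL

Execution result:
name
Leo Jones
David Smith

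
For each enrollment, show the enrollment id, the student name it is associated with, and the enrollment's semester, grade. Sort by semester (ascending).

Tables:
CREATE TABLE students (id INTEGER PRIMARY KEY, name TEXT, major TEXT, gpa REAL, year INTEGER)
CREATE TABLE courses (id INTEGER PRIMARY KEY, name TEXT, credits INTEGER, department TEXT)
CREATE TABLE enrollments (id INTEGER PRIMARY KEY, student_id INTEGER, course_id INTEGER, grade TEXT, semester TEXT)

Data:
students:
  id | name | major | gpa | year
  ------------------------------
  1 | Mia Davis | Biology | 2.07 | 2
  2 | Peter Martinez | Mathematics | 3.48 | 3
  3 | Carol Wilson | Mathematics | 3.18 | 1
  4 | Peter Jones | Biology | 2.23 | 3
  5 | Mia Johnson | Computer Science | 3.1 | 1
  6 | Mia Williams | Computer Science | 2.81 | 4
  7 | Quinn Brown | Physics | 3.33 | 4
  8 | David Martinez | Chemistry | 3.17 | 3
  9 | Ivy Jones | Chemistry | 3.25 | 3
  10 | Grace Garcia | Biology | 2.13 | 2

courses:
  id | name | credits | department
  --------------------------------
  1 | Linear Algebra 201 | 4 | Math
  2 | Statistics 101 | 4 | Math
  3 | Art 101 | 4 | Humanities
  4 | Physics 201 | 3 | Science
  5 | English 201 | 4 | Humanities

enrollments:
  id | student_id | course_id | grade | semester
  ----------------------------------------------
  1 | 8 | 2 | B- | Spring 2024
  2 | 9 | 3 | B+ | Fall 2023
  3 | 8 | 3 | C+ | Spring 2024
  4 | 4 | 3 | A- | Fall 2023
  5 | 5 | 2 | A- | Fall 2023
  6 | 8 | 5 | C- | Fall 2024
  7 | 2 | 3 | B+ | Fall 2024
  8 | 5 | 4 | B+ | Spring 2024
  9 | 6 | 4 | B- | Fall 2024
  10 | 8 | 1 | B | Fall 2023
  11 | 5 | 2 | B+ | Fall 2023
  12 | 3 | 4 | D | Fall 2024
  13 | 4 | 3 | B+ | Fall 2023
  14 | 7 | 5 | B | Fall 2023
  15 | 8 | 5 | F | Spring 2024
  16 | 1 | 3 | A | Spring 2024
SELECT c.id, p.name AS student, c.semester, c.grade FROM enrollments c JOIN students p ON c.student_id = p.id ORDER BY c.semester ASC

Execution result:
id | student | semester | grade
2 | Ivy Jones | Fall 2023 | B+
4 | Peter Jones | Fall 2023 | A-
5 | Mia Johnson | Fall 2023 | A-
10 | David Martinez | Fall 2023 | B
11 | Mia Johnson | Fall 2023 | B+
13 | Peter Jones | Fall 2023 | B+
14 | Quinn Brown | Fall 2023 | B
6 | David Martinez | Fall 2024 | C-
7 | Peter Martinez | Fall 2024 | B+
9 | Mia Williams | Fall 2024 | B-
12 | Carol Wilson | Fall 2024 | D
1 | David Martinez | Spring 2024 | B-
3 | David Martinez | Spring 2024 | C+
8 | Mia Johnson | Spring 2024 | B+
15 | David Martinez | Spring 2024 | F
16 | Mia Davis | Spring 2024 | A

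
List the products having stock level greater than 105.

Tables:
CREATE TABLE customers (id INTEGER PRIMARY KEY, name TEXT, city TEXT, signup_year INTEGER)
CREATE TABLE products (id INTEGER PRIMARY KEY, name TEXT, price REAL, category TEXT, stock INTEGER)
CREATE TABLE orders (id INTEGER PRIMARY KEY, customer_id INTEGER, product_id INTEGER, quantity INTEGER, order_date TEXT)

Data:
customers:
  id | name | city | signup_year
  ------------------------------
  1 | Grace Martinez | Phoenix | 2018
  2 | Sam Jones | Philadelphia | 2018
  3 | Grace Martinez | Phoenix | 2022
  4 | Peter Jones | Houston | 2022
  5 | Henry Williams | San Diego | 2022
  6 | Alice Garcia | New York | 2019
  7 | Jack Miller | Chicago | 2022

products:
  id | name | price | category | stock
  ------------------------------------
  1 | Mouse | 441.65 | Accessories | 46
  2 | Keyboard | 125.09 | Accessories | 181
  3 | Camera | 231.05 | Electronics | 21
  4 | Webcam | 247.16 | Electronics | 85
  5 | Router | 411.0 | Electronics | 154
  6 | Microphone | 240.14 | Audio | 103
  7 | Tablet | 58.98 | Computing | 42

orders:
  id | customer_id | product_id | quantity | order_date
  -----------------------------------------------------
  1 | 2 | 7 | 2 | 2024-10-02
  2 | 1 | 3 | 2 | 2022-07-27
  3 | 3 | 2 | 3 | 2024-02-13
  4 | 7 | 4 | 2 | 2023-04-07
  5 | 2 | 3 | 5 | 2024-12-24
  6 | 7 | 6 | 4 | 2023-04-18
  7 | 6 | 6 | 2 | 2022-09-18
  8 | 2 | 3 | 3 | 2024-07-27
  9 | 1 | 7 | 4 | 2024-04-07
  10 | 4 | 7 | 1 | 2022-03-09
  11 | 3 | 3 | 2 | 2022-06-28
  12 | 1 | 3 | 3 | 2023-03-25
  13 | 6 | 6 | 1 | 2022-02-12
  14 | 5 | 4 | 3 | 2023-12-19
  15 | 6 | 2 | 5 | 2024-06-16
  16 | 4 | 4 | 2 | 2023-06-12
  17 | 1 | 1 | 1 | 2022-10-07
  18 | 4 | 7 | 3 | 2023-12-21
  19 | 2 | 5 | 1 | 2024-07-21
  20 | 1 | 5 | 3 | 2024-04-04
SELECT name, stock FROM products WHERE stock > 105

Execution result:
name | stock
Keyboard | 181
Router | 154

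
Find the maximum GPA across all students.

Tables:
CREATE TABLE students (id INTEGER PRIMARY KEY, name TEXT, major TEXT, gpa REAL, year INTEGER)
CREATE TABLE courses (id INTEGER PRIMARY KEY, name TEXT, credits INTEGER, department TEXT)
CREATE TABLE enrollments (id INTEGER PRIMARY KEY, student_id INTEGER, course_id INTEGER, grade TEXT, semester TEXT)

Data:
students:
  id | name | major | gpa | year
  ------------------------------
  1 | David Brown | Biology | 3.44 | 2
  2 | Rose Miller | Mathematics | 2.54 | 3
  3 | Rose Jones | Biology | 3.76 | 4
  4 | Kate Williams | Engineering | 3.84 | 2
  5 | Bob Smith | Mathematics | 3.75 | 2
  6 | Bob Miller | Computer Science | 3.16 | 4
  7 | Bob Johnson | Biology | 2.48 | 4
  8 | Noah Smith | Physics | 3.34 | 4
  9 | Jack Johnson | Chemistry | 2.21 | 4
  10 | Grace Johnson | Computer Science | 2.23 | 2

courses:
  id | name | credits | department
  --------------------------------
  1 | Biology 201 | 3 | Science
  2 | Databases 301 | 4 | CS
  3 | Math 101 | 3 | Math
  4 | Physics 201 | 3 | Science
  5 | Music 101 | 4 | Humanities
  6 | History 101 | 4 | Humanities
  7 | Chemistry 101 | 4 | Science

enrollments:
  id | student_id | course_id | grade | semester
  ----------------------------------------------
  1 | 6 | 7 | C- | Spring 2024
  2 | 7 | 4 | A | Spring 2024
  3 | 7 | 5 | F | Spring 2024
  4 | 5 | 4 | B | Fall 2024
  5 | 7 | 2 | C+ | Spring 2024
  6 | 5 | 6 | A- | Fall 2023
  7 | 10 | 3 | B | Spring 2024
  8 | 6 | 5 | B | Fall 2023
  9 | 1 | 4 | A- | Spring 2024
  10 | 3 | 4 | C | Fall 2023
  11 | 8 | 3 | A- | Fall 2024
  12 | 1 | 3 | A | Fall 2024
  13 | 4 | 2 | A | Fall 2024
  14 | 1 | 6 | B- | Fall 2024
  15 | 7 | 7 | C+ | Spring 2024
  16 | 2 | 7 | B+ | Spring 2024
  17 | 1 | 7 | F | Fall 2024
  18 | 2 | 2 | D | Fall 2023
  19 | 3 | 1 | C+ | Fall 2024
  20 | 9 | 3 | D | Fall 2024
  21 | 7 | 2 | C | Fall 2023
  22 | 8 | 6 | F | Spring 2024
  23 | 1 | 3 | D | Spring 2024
SELECT MAX(gpa) FROM students

Execution result:
3.84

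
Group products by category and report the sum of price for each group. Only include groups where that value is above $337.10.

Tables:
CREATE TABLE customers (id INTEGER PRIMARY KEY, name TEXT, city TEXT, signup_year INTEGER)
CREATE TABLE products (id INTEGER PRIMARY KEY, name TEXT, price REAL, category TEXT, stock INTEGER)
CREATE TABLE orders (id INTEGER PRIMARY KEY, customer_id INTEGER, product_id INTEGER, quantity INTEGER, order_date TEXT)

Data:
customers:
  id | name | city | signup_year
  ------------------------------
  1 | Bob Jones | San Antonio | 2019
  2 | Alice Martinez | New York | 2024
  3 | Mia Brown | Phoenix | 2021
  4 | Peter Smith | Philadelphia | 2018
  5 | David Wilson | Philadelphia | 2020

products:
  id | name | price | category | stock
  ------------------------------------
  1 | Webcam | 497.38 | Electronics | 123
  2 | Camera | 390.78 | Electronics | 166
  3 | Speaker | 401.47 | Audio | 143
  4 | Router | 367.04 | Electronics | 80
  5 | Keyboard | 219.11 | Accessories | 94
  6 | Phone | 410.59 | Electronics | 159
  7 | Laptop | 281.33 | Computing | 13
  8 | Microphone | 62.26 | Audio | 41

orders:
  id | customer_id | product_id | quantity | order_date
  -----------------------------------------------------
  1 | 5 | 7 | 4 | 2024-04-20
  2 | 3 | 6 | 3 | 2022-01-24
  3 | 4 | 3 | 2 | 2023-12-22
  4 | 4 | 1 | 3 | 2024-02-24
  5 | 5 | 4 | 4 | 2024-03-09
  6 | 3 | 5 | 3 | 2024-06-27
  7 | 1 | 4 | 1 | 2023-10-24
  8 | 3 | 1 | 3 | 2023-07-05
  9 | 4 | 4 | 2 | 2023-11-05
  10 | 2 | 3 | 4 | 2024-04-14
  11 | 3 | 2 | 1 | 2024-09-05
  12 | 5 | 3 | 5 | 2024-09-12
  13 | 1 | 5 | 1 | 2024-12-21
SELECT category, SUM(price) AS sum_price FROM products GROUP BY category HAVING SUM(price) > 337.1

Execution result:
category | sum_price
Audio | 463.73
Electronics | 1665.79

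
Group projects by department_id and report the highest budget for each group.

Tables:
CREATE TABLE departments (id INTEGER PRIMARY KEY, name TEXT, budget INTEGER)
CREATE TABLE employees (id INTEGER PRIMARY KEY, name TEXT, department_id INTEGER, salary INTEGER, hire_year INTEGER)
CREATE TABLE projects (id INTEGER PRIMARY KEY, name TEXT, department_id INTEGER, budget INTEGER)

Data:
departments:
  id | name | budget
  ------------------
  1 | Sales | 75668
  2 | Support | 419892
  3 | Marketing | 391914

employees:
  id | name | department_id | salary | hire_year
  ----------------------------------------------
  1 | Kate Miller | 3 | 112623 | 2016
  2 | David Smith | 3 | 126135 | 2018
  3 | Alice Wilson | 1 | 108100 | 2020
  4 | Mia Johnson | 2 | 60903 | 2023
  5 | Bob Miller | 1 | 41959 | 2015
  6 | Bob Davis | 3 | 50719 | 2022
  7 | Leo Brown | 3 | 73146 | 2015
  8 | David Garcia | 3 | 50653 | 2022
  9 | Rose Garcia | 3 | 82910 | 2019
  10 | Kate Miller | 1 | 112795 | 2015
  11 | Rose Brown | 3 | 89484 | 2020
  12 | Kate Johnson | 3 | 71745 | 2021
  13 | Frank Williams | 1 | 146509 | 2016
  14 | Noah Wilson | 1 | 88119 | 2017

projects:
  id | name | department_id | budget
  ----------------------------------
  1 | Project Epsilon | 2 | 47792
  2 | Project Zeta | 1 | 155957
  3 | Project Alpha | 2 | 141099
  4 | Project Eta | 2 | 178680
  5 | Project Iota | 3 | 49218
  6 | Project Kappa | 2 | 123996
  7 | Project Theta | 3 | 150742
SELECT department_id, MAX(budget) AS max_budget FROM projects GROUP BY department_id

Execution result:
department_id | max_budget
1 | 155957
2 | 178680
3 | 150742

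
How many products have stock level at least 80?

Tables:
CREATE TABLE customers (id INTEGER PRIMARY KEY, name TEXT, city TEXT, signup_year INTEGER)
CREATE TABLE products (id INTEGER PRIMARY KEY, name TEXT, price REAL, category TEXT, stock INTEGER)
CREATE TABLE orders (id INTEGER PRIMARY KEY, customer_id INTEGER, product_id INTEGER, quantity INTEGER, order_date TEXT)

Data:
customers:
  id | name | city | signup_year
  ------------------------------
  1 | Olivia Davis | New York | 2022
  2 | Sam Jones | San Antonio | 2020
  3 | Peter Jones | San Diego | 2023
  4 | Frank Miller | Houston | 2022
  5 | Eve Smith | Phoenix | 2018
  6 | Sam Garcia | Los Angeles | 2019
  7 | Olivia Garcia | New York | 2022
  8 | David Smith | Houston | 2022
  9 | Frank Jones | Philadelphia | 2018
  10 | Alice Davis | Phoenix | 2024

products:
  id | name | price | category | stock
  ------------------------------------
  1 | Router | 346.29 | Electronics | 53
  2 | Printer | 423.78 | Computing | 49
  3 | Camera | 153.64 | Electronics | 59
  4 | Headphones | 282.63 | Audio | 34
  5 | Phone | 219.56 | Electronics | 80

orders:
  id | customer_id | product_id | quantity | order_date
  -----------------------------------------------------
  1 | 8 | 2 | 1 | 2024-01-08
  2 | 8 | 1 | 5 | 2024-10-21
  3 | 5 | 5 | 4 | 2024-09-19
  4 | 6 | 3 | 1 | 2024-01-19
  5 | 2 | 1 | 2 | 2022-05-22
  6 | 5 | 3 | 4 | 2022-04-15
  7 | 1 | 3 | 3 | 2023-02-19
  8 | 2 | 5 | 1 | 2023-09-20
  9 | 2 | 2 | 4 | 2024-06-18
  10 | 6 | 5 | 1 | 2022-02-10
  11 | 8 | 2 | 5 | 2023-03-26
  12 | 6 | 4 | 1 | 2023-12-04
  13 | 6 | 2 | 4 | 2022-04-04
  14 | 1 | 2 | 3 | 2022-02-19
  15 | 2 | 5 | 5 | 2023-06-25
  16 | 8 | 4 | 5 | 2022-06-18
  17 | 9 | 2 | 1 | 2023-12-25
SELECT COUNT(*) FROM products WHERE stock >= 80

Execution result:
1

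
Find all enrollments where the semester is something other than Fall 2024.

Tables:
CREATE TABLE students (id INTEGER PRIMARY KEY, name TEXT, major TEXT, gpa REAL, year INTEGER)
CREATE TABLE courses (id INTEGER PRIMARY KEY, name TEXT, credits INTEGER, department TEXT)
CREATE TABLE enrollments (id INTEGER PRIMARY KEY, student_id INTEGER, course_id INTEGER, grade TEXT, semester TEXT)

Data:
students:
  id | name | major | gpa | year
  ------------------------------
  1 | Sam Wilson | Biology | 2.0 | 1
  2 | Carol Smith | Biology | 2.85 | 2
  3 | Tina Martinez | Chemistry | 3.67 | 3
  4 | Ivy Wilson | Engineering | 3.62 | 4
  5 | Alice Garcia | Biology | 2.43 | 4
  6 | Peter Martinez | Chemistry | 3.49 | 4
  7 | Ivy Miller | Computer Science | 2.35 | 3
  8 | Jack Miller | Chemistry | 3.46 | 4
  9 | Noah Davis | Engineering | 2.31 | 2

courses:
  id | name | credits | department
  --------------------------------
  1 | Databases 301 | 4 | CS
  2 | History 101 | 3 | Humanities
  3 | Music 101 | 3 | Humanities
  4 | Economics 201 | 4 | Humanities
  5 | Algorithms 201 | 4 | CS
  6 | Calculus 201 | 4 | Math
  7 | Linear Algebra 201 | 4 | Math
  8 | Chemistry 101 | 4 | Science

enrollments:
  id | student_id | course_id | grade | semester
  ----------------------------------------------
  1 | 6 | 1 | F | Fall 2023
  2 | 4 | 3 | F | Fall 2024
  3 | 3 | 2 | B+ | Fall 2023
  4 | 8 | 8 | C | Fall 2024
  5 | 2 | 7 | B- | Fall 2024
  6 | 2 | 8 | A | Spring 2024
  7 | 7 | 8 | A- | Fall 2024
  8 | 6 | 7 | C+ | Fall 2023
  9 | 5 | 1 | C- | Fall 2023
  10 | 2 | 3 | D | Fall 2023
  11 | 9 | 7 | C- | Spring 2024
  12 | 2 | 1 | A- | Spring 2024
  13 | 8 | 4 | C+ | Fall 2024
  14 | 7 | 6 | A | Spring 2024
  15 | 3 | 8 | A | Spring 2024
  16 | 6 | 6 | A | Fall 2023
SELECT id, semester FROM enrollments WHERE semester <> 'Fall 2024'

Execution result:
id | semester
1 | Fall 2023
3 | Fall 2023
6 | Spring 2024
8 | Fall 2023
9 | Fall 2023
10 | Fall 2023
11 | Spring 2024
12 | Spring 2024
14 | Spring 2024
15 | Spring 2024
16 | Fall 2023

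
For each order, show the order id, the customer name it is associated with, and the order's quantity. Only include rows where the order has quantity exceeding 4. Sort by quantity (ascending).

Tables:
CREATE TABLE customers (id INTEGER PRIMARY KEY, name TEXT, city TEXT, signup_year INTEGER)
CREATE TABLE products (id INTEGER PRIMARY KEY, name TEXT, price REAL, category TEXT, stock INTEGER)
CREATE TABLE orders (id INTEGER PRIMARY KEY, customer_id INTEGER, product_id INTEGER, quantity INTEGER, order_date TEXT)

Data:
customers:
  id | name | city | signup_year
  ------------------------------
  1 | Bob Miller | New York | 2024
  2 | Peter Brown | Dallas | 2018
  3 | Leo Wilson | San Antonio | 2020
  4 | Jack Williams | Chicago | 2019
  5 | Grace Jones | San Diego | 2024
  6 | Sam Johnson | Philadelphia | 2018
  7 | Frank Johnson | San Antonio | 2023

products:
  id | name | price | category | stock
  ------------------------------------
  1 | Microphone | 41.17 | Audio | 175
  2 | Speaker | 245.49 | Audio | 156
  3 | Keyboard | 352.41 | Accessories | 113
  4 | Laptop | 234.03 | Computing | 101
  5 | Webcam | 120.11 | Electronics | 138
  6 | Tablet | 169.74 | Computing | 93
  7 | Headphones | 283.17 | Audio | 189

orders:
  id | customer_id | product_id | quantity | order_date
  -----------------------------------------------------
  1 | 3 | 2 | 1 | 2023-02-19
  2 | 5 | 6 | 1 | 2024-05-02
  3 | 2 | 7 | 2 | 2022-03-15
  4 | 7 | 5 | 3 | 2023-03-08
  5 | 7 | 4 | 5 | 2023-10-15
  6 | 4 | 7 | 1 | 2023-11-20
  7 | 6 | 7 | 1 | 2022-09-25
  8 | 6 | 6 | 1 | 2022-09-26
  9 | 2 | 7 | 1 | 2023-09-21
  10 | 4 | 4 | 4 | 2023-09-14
SELECT c.id, p.name AS customer, c.quantity FROM orders c JOIN customers p ON c.customer_id = p.id WHERE c.quantity > 4 ORDER BY c.quantity ASC

Execution result:
id | customer | quantity
5 | Frank Johnson | 5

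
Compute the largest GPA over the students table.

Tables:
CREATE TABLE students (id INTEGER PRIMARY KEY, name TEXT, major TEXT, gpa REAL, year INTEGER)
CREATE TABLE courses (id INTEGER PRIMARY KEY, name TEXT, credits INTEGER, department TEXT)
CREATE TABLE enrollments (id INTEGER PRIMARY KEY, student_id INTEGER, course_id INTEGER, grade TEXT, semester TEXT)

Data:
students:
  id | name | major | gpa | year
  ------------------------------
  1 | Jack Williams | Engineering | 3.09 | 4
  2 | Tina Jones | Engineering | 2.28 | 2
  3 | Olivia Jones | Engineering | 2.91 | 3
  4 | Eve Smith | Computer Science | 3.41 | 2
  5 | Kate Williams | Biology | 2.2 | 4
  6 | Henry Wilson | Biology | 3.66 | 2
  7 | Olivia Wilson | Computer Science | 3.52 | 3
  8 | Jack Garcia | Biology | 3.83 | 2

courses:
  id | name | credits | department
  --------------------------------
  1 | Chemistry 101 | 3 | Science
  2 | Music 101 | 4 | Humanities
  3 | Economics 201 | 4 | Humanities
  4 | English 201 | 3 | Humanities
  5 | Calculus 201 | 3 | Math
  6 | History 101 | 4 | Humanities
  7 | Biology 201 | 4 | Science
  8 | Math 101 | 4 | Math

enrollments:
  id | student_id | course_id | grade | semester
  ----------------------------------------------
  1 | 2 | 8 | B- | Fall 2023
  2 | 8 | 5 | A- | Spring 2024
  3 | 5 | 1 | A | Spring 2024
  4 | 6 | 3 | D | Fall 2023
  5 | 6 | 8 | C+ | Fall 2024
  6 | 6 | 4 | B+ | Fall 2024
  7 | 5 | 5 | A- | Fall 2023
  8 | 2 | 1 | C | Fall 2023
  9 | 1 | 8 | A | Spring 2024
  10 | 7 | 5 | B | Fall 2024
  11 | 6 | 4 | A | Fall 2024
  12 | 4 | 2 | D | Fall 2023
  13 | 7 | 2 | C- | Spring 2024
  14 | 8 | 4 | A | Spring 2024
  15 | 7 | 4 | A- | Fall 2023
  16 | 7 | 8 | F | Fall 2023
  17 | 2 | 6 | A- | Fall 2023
SELECT MAX(gpa) FROM students

Execution result:
3.83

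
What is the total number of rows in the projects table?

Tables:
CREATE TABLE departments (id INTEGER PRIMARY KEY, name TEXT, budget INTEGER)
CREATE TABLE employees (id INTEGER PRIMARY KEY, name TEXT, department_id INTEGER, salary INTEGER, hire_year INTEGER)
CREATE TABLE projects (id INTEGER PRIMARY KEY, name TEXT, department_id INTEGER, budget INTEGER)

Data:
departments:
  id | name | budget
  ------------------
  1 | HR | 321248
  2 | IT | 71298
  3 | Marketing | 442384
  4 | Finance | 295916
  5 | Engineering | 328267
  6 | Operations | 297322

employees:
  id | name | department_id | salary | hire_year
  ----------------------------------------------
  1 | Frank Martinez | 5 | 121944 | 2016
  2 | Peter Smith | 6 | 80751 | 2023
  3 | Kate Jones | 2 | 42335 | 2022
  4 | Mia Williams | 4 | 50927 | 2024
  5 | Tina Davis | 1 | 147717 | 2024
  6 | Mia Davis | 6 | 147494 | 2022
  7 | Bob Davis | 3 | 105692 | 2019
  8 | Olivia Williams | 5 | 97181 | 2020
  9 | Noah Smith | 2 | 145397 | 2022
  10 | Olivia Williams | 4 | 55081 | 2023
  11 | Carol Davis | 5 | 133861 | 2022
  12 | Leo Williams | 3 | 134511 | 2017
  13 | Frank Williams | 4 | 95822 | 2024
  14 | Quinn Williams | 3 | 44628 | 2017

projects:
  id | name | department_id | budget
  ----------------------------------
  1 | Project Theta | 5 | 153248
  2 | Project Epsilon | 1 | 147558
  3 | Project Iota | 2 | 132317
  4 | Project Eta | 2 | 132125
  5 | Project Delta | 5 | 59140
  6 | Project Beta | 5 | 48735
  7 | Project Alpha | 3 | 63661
SELECT COUNT(*) FROM projects

Execution result:
7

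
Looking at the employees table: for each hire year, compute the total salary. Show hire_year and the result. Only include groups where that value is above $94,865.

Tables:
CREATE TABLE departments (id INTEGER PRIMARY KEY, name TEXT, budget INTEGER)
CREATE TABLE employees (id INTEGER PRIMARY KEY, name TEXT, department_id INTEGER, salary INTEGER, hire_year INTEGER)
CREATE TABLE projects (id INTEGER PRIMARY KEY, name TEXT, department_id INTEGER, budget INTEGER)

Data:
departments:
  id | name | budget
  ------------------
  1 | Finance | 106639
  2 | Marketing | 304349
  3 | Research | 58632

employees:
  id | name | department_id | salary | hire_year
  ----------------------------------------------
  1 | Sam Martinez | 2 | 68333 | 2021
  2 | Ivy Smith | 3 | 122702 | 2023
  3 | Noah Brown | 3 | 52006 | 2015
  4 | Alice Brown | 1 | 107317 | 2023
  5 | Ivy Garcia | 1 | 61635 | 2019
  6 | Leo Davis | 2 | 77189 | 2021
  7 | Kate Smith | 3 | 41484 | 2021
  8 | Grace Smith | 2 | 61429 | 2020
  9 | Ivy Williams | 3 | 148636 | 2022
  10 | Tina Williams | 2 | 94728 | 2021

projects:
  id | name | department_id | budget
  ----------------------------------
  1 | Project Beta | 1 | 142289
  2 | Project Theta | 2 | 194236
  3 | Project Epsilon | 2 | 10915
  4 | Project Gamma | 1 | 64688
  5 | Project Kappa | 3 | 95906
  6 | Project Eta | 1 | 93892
SELECT hire_year, SUM(salary) AS sum_salary FROM employees GROUP BY hire_year HAVING SUM(salary) > 94865

Execution result:
hire_year | sum_salary
2021 | 281734
2022 | 148636
2023 | 230019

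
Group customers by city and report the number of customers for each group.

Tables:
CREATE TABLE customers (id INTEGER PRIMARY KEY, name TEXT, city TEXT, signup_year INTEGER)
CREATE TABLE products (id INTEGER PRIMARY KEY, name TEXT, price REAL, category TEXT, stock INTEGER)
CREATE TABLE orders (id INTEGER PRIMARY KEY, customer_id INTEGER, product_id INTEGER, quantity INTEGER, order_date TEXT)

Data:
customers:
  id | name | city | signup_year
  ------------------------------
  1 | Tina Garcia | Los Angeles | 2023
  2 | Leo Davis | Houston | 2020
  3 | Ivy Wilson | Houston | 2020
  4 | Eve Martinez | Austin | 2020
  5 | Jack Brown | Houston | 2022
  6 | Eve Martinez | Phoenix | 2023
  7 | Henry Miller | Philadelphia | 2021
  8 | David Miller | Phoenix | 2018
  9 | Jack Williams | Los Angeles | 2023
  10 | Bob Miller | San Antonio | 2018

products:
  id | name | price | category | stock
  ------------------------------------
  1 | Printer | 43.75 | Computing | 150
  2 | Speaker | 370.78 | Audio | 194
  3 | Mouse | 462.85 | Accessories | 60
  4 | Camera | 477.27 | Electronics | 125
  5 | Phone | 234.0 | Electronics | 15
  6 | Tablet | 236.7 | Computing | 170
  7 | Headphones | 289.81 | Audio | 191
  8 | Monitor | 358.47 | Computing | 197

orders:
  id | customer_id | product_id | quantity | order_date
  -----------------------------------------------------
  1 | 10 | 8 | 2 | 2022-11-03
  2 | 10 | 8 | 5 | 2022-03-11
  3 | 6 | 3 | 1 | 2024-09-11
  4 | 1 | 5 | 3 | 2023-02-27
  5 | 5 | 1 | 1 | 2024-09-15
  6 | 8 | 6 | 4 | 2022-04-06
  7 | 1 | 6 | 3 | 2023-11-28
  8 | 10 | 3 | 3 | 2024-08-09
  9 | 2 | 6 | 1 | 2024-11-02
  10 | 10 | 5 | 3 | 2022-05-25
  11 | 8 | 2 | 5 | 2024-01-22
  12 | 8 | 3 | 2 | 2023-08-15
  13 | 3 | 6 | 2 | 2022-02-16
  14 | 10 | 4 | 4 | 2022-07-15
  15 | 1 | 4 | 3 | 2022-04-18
SELECT city, COUNT(*) AS n FROM customers GROUP BY city

Execution result:
city | n
Austin | 1
Houston | 3
Los Angeles | 2
Philadelphia | 1
Phoenix | 2
San Antonio | 1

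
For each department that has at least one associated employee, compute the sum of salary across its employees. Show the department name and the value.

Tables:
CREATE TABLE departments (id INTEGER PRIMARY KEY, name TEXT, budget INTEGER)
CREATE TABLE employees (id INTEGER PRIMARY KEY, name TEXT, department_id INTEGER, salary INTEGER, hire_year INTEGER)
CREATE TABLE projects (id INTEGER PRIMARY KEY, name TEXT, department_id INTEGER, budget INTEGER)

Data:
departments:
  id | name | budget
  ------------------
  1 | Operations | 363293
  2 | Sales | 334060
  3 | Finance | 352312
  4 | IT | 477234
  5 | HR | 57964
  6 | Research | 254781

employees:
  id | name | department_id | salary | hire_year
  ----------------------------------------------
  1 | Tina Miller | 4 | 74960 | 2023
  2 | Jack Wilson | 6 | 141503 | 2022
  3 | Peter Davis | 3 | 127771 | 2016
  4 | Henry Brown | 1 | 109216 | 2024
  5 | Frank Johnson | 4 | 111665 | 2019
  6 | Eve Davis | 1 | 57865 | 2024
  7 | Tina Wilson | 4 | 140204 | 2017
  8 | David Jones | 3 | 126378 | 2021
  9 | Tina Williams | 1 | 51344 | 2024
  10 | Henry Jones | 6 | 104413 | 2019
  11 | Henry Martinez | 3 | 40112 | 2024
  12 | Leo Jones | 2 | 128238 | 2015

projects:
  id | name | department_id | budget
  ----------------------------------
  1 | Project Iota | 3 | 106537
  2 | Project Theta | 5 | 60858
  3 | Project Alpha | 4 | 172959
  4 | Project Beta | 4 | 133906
SELECT p.name, SUM(c.salary) AS sum_salary FROM employees c JOIN departments p ON c.department_id = p.id GROUP BY p.id, p.name

Execution result:
name | sum_salary
Operations | 218425
Sales | 128238
Finance | 294261
IT | 326829
Research | 245916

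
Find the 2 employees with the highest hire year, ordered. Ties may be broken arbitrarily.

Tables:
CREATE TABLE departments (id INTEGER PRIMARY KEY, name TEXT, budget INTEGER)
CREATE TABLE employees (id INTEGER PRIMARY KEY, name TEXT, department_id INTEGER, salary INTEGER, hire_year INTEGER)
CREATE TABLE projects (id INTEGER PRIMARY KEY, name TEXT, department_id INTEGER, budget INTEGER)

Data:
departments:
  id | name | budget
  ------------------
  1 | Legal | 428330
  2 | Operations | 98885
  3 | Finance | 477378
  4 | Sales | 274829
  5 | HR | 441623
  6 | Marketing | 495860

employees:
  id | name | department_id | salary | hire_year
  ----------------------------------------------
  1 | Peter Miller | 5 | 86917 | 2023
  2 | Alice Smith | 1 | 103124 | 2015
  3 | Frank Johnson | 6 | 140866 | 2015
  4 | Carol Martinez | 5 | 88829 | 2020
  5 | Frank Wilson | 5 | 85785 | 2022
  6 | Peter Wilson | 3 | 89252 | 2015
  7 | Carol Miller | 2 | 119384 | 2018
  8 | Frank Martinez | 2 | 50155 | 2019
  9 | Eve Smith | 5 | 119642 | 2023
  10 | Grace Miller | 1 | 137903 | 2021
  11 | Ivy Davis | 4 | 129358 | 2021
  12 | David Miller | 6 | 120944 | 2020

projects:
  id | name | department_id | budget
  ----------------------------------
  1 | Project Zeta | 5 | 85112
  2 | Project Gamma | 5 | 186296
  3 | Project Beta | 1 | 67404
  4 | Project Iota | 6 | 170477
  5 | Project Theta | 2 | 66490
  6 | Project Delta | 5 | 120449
SELECT name, hire_year FROM employees ORDER BY hire_year DESC LIMIT 2

Execution result:
name | hire_year
Peter Miller | 2023
Eve Smith | 2023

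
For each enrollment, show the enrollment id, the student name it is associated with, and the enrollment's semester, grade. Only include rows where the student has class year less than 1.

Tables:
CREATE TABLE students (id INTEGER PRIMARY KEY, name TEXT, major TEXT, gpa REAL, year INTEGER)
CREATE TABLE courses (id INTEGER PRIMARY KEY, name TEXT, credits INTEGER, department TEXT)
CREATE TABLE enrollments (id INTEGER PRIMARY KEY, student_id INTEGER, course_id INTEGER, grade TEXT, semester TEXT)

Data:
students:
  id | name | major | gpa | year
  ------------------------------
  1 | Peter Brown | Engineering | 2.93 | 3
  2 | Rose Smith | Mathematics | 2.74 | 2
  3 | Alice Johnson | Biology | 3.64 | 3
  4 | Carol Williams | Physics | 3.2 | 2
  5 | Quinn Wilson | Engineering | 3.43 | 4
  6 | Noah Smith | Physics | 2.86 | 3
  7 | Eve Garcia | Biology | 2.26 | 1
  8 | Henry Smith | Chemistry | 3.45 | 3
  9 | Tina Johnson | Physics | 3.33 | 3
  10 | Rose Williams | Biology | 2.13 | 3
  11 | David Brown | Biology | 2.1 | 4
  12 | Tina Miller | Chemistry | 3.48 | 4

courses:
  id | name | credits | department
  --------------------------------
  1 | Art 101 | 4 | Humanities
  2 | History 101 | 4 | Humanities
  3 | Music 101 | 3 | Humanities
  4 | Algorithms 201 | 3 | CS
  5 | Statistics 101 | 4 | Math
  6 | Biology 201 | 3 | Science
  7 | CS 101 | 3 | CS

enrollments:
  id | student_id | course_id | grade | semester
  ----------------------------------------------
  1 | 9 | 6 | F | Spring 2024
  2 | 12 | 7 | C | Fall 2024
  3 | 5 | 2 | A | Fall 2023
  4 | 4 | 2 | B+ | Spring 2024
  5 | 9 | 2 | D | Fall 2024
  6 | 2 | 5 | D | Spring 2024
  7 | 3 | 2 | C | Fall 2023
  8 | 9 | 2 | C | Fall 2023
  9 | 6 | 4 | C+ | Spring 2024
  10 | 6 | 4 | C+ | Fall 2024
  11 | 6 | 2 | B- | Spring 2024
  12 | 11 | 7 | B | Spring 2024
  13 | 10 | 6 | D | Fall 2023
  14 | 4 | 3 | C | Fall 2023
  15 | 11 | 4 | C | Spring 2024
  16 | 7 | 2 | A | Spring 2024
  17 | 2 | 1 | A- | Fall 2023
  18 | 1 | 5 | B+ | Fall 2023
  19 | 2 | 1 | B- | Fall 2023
SELECT c.id, p.name AS student, c.semester, c.grade FROM enrollments c JOIN students p ON c.student_id = p.id WHERE p.year < 1

Execution result:
(no rows)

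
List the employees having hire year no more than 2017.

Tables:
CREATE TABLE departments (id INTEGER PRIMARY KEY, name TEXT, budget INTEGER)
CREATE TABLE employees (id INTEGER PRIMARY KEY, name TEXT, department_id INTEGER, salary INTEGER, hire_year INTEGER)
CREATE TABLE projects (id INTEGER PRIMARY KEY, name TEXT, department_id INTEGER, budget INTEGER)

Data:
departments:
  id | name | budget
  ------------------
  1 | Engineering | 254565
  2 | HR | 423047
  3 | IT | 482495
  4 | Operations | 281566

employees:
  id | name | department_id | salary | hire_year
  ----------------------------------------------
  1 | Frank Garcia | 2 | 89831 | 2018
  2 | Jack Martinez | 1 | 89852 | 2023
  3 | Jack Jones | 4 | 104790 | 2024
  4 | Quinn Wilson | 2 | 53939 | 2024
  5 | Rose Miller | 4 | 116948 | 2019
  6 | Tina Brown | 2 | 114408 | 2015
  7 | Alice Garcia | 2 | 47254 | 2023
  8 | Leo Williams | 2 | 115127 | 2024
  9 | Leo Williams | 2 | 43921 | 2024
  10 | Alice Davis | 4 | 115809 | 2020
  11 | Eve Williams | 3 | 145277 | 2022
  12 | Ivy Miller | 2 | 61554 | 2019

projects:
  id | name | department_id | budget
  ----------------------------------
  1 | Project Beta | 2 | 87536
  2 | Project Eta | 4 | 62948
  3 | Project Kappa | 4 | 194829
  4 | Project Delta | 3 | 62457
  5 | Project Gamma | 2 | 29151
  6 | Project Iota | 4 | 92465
SELECT name, hire_year FROM employees WHERE hire_year <= 2017

Execution result:
name | hire_year
Tina Brown | 2015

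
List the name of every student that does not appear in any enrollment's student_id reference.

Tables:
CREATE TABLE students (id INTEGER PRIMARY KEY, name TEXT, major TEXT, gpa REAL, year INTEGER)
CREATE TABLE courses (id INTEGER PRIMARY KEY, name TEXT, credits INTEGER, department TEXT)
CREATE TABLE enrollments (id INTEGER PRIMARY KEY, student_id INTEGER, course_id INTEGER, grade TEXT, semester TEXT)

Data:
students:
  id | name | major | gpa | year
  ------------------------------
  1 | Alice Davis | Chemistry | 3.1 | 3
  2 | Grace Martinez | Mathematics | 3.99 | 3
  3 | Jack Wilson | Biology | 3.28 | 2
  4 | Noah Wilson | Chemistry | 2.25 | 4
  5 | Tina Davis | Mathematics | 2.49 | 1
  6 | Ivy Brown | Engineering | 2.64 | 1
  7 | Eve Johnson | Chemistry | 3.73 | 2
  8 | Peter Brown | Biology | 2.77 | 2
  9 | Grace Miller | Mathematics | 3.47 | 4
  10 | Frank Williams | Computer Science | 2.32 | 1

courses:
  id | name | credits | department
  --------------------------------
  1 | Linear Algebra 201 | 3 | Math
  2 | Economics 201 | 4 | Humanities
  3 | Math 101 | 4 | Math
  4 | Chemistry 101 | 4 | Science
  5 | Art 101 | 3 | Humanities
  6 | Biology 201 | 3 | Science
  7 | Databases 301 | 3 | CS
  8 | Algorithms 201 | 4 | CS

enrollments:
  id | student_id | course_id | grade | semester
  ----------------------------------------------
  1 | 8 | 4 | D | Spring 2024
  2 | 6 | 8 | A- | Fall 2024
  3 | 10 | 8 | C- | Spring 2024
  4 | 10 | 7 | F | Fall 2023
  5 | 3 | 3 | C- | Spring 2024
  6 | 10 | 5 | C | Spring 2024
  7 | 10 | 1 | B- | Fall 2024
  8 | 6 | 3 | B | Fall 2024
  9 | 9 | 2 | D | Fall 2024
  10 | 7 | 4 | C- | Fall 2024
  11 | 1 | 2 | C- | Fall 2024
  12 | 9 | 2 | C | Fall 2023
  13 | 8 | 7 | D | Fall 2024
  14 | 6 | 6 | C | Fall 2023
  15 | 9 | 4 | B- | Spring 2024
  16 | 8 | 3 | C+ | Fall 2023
SELECT p.name FROM students p LEFT JOIN enrollments c ON c.student_id = p.id WHERE c.id IS NULL

Execution result:
name
Grace Martinez
Noah Wilson
Tina Davis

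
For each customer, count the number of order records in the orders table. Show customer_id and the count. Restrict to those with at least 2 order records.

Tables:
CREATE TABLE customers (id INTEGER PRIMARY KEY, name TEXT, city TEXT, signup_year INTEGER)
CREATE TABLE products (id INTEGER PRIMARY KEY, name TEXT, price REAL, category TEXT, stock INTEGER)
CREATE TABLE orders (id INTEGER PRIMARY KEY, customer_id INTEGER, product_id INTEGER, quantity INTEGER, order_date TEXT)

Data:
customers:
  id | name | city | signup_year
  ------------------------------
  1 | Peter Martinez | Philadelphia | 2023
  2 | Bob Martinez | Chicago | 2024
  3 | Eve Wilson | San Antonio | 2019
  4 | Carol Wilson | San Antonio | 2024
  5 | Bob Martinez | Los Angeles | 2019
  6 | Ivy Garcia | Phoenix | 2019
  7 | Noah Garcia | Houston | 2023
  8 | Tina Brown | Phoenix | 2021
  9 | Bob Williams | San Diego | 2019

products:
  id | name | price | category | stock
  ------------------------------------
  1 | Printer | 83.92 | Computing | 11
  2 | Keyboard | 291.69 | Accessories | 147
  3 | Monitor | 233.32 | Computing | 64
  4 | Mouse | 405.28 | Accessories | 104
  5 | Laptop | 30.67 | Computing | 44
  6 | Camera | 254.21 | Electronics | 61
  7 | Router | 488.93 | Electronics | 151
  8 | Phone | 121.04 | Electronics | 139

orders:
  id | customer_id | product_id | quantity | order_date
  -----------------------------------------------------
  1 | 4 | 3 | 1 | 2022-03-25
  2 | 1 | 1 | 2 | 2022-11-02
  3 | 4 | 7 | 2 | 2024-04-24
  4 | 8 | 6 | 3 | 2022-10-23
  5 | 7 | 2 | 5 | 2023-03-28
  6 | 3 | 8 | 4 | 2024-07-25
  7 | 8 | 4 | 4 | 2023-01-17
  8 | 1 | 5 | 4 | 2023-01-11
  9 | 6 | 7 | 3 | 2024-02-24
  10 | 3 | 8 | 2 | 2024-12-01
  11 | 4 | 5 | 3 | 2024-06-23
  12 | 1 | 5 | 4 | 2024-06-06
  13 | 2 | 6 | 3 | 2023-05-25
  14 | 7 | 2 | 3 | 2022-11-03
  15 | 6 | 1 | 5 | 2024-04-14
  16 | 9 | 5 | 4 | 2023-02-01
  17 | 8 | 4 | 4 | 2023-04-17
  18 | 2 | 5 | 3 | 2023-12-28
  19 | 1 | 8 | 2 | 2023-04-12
SELECT customer_id, COUNT(*) AS order_count FROM orders GROUP BY customer_id HAVING COUNT(*) >= 2

Execution result:
customer_id | order_count
1 | 4
2 | 2
3 | 2
4 | 3
6 | 2
7 | 2
8 | 3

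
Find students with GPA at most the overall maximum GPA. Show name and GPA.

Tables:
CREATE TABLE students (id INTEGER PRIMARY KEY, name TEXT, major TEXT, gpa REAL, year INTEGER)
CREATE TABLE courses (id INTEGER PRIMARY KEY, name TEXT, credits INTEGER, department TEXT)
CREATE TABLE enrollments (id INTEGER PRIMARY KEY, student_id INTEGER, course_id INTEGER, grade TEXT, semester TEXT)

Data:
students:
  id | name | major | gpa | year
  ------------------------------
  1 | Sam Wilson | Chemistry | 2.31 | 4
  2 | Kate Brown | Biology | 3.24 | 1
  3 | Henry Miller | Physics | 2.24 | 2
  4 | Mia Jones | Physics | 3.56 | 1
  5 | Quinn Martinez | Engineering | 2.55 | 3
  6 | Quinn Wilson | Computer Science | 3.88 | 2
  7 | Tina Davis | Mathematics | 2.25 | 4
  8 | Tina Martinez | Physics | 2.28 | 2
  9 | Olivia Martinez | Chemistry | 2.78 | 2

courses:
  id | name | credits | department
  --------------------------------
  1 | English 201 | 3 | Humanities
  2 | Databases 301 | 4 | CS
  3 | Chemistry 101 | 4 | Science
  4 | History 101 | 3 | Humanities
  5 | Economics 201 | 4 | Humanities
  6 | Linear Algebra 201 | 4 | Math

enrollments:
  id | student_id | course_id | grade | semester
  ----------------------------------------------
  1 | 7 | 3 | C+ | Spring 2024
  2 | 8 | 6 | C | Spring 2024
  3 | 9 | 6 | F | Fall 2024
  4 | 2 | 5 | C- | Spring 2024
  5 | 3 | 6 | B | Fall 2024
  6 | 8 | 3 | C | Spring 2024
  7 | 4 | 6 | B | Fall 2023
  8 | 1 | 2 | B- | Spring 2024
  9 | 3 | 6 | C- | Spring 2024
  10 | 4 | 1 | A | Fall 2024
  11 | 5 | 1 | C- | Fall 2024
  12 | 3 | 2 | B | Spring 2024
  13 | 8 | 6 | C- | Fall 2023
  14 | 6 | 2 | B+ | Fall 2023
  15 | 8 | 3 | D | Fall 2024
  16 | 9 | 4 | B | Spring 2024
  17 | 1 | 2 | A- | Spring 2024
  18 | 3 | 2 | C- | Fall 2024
SELECT name, gpa FROM students WHERE gpa <= (SELECT MAX(gpa) FROM students)

Execution result:
name | gpa
Sam Wilson | 2.31
Kate Brown | 3.24
Henry Miller | 2.24
Mia Jones | 3.56
Quinn Martinez | 2.55
Quinn Wilson | 3.88
Tina Davis | 2.25
Tina Martinez | 2.28
Olivia Martinez | 2.78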